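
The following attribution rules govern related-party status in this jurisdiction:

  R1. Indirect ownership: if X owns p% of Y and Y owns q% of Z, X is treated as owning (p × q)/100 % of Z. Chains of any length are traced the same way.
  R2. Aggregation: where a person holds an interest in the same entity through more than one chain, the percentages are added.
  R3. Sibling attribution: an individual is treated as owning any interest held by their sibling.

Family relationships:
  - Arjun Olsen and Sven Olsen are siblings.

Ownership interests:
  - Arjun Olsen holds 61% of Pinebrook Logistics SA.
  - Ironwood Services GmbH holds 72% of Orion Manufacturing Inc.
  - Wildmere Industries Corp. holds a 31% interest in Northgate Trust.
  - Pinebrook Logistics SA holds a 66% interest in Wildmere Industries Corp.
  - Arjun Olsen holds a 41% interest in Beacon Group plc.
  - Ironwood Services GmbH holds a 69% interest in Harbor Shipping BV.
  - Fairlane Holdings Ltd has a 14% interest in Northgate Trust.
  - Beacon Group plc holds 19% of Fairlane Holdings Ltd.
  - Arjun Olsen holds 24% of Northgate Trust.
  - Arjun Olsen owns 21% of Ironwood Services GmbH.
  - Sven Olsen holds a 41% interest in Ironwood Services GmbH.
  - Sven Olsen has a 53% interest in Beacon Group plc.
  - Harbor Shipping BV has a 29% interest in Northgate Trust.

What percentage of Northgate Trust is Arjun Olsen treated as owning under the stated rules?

51.3872%

By sibling attribution (R3), Arjun Olsen is treated as also owning Sven Olsen's interest in Beacon Group plc, giving 41% + 53% = 94%.
By sibling attribution (R3), Arjun Olsen is treated as also owning Sven Olsen's interest in Ironwood Services GmbH, giving 21% + 41% = 62%.
Chain via Beacon Group plc → Fairlane Holdings Ltd (R1): 94% × 19% × 14% = 2.5004% of Northgate Trust.
Chain via Pinebrook Logistics SA → Wildmere Industries Corp. (R1): 61% × 66% × 31% = 12.4806% of Northgate Trust.
Chain via Ironwood Services GmbH → Harbor Shipping BV (R1): 62% × 69% × 29% = 12.4062% of Northgate Trust.
Direct interest in Northgate Trust: 24%.
Aggregating (R2): 2.5004% + 12.4806% + 12.4062% + 24% = 51.3872%.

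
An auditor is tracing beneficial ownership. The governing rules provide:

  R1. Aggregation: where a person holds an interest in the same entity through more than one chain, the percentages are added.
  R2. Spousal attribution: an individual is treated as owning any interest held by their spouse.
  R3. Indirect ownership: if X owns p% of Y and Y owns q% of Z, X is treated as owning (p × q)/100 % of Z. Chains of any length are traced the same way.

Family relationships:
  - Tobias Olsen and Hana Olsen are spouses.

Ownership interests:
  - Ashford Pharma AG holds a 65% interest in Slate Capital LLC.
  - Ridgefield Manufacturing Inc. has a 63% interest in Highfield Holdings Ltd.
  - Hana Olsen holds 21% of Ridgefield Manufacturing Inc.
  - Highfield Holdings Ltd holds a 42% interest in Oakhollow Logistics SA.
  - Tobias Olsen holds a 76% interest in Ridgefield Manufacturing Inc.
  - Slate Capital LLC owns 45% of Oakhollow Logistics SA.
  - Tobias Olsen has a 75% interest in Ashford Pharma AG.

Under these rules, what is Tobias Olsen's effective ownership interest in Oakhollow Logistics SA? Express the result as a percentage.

By spousal attribution (R2), Tobias Olsen is treated as also owning Hana Olsen's interest in Ridgefield Manufacturing Inc, giving 76% + 21% = 97%.
Chain via Ashford Pharma AG → Slate Capital LLC (R3): 75% × 65% × 45% = 21.9375% of Oakhollow Logistics SA.
Chain via Ridgefield Manufacturing Inc. → Highfield Holdings Ltd (R3): 97% × 63% × 42% = 25.6662% of Oakhollow Logistics SA.
Aggregating (R1): 21.9375% + 25.6662% = 47.6037%.

47.6037%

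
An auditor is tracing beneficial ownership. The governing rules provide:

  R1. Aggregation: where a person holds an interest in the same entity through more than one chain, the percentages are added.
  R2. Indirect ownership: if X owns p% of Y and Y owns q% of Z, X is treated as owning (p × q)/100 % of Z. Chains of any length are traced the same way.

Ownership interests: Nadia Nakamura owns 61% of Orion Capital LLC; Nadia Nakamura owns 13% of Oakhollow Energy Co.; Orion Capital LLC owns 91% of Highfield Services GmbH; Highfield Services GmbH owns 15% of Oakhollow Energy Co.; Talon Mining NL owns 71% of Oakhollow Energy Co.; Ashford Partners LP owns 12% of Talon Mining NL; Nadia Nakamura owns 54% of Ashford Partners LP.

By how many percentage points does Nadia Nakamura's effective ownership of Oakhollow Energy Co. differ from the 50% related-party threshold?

Chain via Ashford Partners LP → Talon Mining NL (R2): 54% × 12% × 71% = 4.6008% of Oakhollow Energy Co.
Chain via Orion Capital LLC → Highfield Services GmbH (R2): 61% × 91% × 15% = 8.3265% of Oakhollow Energy Co.
Direct interest in Oakhollow Energy Co: 13%.
Aggregating (R1): 4.6008% + 8.3265% + 13% = 25.9273%.
25.9273% falls short of the 50% threshold by 24.0727 percentage points.

24.0727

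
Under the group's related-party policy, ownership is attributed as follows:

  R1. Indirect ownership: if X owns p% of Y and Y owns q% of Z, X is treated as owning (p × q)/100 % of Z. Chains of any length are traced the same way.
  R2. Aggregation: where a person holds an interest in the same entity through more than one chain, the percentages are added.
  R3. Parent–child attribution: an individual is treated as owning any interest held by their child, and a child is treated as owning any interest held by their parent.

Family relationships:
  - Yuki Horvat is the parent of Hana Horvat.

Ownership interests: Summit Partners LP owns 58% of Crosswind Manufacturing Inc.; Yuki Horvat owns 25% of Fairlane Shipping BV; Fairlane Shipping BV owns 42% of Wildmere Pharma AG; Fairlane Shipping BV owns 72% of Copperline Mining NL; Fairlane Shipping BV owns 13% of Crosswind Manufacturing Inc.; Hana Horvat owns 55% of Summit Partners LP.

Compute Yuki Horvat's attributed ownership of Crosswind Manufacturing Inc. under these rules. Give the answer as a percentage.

35.15%

By parent–child attribution (R3), Yuki Horvat is treated as owning Hana Horvat's 55% interest in Summit Partners LP.
Chain via Fairlane Shipping BV (R1): 25% × 13% = 3.25% of Crosswind Manufacturing Inc.
Chain via Summit Partners LP (R1): 55% × 58% = 31.9% of Crosswind Manufacturing Inc.
Aggregating (R2): 3.25% + 31.9% = 35.15%.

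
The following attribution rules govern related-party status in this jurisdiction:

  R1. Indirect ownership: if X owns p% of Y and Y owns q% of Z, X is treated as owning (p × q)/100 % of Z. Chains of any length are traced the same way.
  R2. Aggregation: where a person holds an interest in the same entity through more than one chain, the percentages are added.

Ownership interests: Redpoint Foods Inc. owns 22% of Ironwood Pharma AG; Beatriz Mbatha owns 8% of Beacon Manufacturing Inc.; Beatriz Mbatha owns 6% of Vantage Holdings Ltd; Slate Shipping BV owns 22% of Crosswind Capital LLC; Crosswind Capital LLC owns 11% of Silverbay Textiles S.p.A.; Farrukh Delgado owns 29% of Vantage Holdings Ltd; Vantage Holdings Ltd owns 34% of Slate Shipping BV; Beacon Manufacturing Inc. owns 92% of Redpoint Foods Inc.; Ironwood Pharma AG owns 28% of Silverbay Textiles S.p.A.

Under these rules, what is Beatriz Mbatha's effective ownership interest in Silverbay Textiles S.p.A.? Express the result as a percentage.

Chain via Vantage Holdings Ltd → Slate Shipping BV → Crosswind Capital LLC (R1): 6% × 34% × 22% × 11% = 0.049368% of Silverbay Textiles S.p.A.
Chain via Beacon Manufacturing Inc. → Redpoint Foods Inc. → Ironwood Pharma AG (R1): 8% × 92% × 22% × 28% = 0.453376% of Silverbay Textiles S.p.A.
Aggregating (R2): 0.049368% + 0.453376% = 0.502744%.

0.502744%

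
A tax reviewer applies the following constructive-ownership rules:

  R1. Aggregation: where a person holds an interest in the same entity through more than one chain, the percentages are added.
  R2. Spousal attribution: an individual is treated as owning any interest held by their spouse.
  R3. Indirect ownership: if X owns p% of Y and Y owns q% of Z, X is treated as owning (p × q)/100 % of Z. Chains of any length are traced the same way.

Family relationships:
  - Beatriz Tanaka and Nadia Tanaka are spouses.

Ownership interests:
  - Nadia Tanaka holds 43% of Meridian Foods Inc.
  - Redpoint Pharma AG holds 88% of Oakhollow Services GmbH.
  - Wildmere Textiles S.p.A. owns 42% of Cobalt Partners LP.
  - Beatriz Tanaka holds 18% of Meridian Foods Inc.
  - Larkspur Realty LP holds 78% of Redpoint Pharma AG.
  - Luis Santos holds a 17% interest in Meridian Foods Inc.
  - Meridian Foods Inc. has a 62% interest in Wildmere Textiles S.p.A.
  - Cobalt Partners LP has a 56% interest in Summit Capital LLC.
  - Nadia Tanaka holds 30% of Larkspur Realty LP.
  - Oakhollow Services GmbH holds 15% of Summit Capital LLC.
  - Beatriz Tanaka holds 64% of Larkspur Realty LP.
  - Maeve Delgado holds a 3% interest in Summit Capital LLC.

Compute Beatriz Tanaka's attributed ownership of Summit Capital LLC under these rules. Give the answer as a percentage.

18.573504%

By spousal attribution (R2), Beatriz Tanaka is treated as also owning Nadia Tanaka's interest in Meridian Foods Inc, giving 18% + 43% = 61%.
By spousal attribution (R2), Beatriz Tanaka is treated as also owning Nadia Tanaka's interest in Larkspur Realty LP, giving 64% + 30% = 94%.
Chain via Meridian Foods Inc. → Wildmere Textiles S.p.A. → Cobalt Partners LP (R3): 61% × 62% × 42% × 56% = 8.895264% of Summit Capital LLC.
Chain via Larkspur Realty LP → Redpoint Pharma AG → Oakhollow Services GmbH (R3): 94% × 78% × 88% × 15% = 9.67824% of Summit Capital LLC.
Aggregating (R1): 8.895264% + 9.67824% = 18.573504%.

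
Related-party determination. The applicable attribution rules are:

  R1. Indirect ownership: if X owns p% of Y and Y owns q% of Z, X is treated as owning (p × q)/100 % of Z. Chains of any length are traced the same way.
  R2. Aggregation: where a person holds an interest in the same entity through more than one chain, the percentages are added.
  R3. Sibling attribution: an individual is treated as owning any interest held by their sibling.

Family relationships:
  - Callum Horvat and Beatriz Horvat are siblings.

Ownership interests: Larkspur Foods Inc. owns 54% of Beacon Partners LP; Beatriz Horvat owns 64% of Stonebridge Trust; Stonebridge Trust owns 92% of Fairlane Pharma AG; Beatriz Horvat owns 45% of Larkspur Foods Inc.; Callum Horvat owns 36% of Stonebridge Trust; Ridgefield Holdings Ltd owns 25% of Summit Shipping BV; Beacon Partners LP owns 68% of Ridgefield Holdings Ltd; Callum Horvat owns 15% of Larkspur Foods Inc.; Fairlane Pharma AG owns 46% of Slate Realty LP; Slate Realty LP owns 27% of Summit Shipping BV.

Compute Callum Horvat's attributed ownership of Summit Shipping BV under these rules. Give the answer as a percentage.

By sibling attribution (R3), Callum Horvat is treated as also owning Beatriz Horvat's interest in Larkspur Foods Inc, giving 15% + 45% = 60%.
By sibling attribution (R3), Callum Horvat is treated as also owning Beatriz Horvat's interest in Stonebridge Trust, giving 36% + 64% = 100%.
Chain via Larkspur Foods Inc. → Beacon Partners LP → Ridgefield Holdings Ltd (R1): 60% × 54% × 68% × 25% = 5.508% of Summit Shipping BV.
Chain via Stonebridge Trust → Fairlane Pharma AG → Slate Realty LP (R1): 100% × 92% × 46% × 27% = 11.4264% of Summit Shipping BV.
Aggregating (R2): 5.508% + 11.4264% = 16.9344%.

16.9344%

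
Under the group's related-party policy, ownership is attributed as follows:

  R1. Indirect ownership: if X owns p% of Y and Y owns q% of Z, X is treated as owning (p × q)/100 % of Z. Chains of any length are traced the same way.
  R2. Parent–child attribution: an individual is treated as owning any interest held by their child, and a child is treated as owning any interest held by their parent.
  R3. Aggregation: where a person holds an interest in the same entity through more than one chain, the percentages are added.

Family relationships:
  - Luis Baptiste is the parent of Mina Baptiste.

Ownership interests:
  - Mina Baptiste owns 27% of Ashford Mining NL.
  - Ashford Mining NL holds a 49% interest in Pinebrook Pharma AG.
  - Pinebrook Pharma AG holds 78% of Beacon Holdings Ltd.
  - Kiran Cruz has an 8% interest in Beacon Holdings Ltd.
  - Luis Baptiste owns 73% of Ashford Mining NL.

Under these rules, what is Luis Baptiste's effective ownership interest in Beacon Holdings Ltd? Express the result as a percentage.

38.22%

By parent–child attribution (R2), Luis Baptiste is treated as also owning Mina Baptiste's interest in Ashford Mining NL, giving 73% + 27% = 100%.
Chain via Ashford Mining NL → Pinebrook Pharma AG (R1): 100% × 49% × 78% = 38.22% of Beacon Holdings Ltd.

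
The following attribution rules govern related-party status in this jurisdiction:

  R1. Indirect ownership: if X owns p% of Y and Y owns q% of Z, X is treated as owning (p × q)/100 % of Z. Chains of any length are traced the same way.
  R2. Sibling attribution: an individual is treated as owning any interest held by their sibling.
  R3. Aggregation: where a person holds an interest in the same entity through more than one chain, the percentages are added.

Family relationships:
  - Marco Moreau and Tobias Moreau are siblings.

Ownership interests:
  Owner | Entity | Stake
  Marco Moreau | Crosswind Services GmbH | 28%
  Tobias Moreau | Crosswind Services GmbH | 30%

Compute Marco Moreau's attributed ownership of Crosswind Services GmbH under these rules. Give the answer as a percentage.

By sibling attribution (R2), Marco Moreau is treated as also owning Tobias Moreau's interest in Crosswind Services GmbH, giving 28% + 30% = 58%.
Direct interest in Crosswind Services GmbH: 58%.

58%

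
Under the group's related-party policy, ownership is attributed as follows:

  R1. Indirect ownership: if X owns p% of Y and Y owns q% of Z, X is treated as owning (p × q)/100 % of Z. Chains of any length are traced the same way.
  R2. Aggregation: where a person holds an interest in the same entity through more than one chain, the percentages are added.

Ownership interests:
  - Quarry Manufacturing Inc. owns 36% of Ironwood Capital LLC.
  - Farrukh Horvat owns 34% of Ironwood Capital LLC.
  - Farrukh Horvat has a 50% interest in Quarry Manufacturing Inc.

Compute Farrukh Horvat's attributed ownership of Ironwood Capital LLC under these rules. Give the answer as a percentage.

Chain via Quarry Manufacturing Inc. (R1): 50% × 36% = 18% of Ironwood Capital LLC.
Direct interest in Ironwood Capital LLC: 34%.
Aggregating (R2): 18% + 34% = 52%.

52%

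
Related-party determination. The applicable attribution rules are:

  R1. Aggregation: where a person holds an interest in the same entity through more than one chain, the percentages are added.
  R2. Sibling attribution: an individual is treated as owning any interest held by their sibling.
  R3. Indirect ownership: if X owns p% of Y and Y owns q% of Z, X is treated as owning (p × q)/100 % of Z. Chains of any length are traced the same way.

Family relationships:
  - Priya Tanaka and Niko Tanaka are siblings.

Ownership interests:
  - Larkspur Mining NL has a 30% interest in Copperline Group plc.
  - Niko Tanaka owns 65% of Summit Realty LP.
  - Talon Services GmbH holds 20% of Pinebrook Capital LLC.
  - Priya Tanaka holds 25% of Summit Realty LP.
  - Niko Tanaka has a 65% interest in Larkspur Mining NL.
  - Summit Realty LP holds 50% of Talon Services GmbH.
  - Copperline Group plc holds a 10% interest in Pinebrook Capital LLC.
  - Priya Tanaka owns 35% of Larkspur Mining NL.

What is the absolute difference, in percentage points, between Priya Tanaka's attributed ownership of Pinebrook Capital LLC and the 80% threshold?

By sibling attribution (R2), Priya Tanaka is treated as also owning Niko Tanaka's interest in Larkspur Mining NL, giving 35% + 65% = 100%.
By sibling attribution (R2), Priya Tanaka is treated as also owning Niko Tanaka's interest in Summit Realty LP, giving 25% + 65% = 90%.
Chain via Larkspur Mining NL → Copperline Group plc (R3): 100% × 30% × 10% = 3% of Pinebrook Capital LLC.
Chain via Summit Realty LP → Talon Services GmbH (R3): 90% × 50% × 20% = 9% of Pinebrook Capital LLC.
Aggregating (R1): 3% + 9% = 12%.
12% falls short of the 80% threshold by 68 percentage points.

68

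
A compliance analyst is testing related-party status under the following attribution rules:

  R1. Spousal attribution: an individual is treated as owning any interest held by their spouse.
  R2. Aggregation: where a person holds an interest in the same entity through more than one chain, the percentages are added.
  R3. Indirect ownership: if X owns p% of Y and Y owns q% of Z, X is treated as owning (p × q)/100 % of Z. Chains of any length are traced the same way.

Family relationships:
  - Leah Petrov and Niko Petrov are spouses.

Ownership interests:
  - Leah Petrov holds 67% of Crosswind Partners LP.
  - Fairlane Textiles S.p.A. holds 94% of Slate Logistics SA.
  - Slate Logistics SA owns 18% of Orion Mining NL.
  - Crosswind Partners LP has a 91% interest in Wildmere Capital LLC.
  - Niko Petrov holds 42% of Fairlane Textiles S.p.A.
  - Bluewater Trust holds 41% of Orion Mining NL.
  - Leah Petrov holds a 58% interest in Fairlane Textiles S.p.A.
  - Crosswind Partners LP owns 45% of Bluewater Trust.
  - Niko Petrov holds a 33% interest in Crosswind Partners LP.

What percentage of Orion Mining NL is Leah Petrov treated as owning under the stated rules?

By spousal attribution (R1), Leah Petrov is treated as also owning Niko Petrov's interest in Fairlane Textiles S.p.A, giving 58% + 42% = 100%.
By spousal attribution (R1), Leah Petrov is treated as also owning Niko Petrov's interest in Crosswind Partners LP, giving 67% + 33% = 100%.
Chain via Fairlane Textiles S.p.A. → Slate Logistics SA (R3): 100% × 94% × 18% = 16.92% of Orion Mining NL.
Chain via Crosswind Partners LP → Bluewater Trust (R3): 100% × 45% × 41% = 18.45% of Orion Mining NL.
Aggregating (R2): 16.92% + 18.45% = 35.37%.

35.37%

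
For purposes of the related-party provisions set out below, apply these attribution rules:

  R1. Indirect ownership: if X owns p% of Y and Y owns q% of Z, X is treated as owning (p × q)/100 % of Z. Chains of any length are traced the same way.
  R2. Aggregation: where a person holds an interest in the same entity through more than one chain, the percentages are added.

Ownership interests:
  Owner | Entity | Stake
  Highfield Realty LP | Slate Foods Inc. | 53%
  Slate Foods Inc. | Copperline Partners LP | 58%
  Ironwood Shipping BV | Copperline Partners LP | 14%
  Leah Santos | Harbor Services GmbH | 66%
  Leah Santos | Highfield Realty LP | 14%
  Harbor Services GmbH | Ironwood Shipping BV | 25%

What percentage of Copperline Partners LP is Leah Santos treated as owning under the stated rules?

6.6136%

Chain via Harbor Services GmbH → Ironwood Shipping BV (R1): 66% × 25% × 14% = 2.31% of Copperline Partners LP.
Chain via Highfield Realty LP → Slate Foods Inc. (R1): 14% × 53% × 58% = 4.3036% of Copperline Partners LP.
Aggregating (R2): 2.31% + 4.3036% = 6.6136%.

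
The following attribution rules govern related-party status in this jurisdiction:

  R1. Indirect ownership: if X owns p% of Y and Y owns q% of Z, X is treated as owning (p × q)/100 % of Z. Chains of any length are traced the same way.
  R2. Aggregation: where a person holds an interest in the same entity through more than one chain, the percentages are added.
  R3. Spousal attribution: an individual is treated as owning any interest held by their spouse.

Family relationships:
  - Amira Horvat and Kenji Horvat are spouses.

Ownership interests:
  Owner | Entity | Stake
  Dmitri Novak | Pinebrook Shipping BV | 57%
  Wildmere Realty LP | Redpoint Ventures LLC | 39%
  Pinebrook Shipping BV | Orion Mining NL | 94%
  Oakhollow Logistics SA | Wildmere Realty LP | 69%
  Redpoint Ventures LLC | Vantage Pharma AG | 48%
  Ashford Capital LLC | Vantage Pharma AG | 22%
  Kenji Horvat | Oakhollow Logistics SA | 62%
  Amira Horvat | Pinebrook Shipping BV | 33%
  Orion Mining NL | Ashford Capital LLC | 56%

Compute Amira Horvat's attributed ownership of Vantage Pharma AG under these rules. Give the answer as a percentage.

11.83008%

By spousal attribution (R3), Amira Horvat is treated as owning Kenji Horvat's 62% interest in Oakhollow Logistics SA.
Chain via Pinebrook Shipping BV → Orion Mining NL → Ashford Capital LLC (R1): 33% × 94% × 56% × 22% = 3.821664% of Vantage Pharma AG.
Chain via Oakhollow Logistics SA → Wildmere Realty LP → Redpoint Ventures LLC (R1): 62% × 69% × 39% × 48% = 8.008416% of Vantage Pharma AG.
Aggregating (R2): 3.821664% + 8.008416% = 11.83008%.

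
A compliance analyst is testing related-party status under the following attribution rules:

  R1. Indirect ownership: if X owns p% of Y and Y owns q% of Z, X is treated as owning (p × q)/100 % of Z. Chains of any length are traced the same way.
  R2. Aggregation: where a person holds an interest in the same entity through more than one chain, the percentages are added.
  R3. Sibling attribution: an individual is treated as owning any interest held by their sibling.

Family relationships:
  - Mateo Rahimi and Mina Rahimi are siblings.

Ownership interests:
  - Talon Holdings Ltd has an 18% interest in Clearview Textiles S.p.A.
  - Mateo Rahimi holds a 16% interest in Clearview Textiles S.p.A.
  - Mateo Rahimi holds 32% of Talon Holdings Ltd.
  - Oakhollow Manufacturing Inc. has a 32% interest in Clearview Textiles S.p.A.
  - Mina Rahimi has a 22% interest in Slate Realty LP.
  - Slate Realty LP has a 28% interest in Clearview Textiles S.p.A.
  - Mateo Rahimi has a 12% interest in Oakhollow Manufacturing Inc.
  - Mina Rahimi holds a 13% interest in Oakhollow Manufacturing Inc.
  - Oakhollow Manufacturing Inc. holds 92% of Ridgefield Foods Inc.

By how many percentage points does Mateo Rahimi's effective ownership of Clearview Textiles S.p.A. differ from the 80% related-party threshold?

By sibling attribution (R3), Mateo Rahimi is treated as also owning Mina Rahimi's interest in Oakhollow Manufacturing Inc, giving 12% + 13% = 25%.
By sibling attribution (R3), Mateo Rahimi is treated as owning Mina Rahimi's 22% interest in Slate Realty LP.
Chain via Talon Holdings Ltd (R1): 32% × 18% = 5.76% of Clearview Textiles S.p.A.
Chain via Oakhollow Manufacturing Inc. (R1): 25% × 32% = 8% of Clearview Textiles S.p.A.
Direct interest in Clearview Textiles S.p.A: 16%.
Chain via Slate Realty LP (R1): 22% × 28% = 6.16% of Clearview Textiles S.p.A.
Aggregating (R2): 5.76% + 8% + 16% + 6.16% = 35.92%.
35.92% falls short of the 80% threshold by 44.08 percentage points.

44.08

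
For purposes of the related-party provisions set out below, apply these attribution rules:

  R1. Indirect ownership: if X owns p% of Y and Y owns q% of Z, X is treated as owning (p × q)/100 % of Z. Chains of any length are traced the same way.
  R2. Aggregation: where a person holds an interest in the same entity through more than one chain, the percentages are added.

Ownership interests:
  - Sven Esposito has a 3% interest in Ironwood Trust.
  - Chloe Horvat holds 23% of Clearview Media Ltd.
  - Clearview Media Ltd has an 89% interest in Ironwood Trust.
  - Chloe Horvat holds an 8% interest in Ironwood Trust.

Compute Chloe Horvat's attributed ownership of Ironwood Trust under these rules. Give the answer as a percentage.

Chain via Clearview Media Ltd (R1): 23% × 89% = 20.47% of Ironwood Trust.
Direct interest in Ironwood Trust: 8%.
Aggregating (R2): 20.47% + 8% = 28.47%.

28.47%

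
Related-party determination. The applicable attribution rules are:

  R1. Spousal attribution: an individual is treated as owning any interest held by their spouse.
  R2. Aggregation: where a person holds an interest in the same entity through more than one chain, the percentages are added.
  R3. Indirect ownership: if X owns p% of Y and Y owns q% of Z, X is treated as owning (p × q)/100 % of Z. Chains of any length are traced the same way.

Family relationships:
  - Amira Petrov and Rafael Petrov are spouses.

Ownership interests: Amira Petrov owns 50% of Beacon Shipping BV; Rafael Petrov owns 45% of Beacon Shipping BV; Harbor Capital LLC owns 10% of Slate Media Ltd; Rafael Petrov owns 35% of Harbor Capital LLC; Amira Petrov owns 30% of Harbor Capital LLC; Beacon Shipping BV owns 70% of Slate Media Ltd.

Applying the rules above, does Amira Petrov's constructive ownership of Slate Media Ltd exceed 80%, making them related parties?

No

By spousal attribution (R1), Amira Petrov is treated as also owning Rafael Petrov's interest in Beacon Shipping BV, giving 50% + 45% = 95%.
By spousal attribution (R1), Amira Petrov is treated as also owning Rafael Petrov's interest in Harbor Capital LLC, giving 30% + 35% = 65%.
Chain via Beacon Shipping BV (R3): 95% × 70% = 66.5% of Slate Media Ltd.
Chain via Harbor Capital LLC (R3): 65% × 10% = 6.5% of Slate Media Ltd.
Aggregating (R2): 66.5% + 6.5% = 73%.
73% does not exceed the 80% threshold, so Amira is not a related party to Slate Media Ltd.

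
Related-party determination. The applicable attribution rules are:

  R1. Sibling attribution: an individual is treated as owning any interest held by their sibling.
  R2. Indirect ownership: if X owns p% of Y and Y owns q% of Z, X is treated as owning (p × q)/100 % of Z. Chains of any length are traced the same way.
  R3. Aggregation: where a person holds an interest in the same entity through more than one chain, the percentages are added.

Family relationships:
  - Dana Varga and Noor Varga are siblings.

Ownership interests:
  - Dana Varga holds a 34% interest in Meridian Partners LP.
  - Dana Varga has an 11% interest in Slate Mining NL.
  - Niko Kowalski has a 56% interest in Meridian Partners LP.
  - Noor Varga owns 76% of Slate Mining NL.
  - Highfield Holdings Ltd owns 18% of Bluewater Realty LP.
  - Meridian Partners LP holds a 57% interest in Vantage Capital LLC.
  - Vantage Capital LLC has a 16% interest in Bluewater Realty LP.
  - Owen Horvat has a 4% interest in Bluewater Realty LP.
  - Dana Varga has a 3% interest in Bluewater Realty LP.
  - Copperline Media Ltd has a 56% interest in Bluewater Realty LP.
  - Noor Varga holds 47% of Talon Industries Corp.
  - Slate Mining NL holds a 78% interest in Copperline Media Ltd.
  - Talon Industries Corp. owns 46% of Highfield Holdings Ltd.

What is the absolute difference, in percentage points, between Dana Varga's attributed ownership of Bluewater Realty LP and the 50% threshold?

By sibling attribution (R1), Dana Varga is treated as also owning Noor Varga's interest in Slate Mining NL, giving 11% + 76% = 87%.
By sibling attribution (R1), Dana Varga is treated as owning Noor Varga's 47% interest in Talon Industries Corp.
Chain via Meridian Partners LP → Vantage Capital LLC (R2): 34% × 57% × 16% = 3.1008% of Bluewater Realty LP.
Chain via Slate Mining NL → Copperline Media Ltd (R2): 87% × 78% × 56% = 38.0016% of Bluewater Realty LP.
Direct interest in Bluewater Realty LP: 3%.
Chain via Talon Industries Corp. → Highfield Holdings Ltd (R2): 47% × 46% × 18% = 3.8916% of Bluewater Realty LP.
Aggregating (R3): 3.1008% + 38.0016% + 3% + 3.8916% = 47.994%.
47.994% falls short of the 50% threshold by 2.006 percentage points.

2.006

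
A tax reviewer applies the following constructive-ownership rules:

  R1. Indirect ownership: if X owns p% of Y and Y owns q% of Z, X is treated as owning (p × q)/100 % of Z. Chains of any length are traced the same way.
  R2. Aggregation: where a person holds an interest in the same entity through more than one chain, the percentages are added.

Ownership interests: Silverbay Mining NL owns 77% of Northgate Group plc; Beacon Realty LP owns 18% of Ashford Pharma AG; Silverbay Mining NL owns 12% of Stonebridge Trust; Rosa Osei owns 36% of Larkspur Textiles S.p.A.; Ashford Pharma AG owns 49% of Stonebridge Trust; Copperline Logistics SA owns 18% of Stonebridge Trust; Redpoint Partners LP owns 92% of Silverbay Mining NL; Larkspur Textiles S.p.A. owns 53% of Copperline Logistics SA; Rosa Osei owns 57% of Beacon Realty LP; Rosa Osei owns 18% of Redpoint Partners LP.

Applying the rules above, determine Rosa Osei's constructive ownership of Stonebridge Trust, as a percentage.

Chain via Redpoint Partners LP → Silverbay Mining NL (R1): 18% × 92% × 12% = 1.9872% of Stonebridge Trust.
Chain via Larkspur Textiles S.p.A. → Copperline Logistics SA (R1): 36% × 53% × 18% = 3.4344% of Stonebridge Trust.
Chain via Beacon Realty LP → Ashford Pharma AG (R1): 57% × 18% × 49% = 5.0274% of Stonebridge Trust.
Aggregating (R2): 1.9872% + 3.4344% + 5.0274% = 10.449%.

10.449%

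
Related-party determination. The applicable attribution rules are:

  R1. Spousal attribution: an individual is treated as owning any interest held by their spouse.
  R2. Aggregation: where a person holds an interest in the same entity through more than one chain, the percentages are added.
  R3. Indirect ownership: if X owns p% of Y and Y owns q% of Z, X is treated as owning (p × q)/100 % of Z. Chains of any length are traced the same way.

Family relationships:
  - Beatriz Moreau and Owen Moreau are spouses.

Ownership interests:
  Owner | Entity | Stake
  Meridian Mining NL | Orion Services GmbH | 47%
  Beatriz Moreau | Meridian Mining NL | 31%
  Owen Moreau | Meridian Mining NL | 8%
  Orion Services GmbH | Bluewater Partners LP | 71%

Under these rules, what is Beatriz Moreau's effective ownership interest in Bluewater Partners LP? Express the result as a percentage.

13.0143%

By spousal attribution (R1), Beatriz Moreau is treated as also owning Owen Moreau's interest in Meridian Mining NL, giving 31% + 8% = 39%.
Chain via Meridian Mining NL → Orion Services GmbH (R3): 39% × 47% × 71% = 13.0143% of Bluewater Partners LP.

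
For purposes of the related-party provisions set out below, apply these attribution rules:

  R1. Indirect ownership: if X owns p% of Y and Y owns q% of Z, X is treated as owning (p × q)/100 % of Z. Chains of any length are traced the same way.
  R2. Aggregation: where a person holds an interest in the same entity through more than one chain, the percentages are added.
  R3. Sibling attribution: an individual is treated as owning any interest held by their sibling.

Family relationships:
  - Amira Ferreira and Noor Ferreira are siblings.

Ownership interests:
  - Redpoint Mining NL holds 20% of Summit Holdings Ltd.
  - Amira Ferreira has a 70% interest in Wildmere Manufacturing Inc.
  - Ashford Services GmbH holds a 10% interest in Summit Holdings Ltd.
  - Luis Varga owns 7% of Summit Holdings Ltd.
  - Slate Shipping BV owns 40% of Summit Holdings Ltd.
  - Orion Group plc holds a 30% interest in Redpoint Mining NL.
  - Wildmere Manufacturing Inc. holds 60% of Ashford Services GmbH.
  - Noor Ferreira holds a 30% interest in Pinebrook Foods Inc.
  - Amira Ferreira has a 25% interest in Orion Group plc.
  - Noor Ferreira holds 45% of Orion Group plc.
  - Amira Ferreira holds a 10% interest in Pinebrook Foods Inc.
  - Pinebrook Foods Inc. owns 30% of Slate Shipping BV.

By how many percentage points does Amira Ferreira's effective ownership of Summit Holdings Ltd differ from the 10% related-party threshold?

By sibling attribution (R3), Amira Ferreira is treated as also owning Noor Ferreira's interest in Pinebrook Foods Inc, giving 10% + 30% = 40%.
By sibling attribution (R3), Amira Ferreira is treated as also owning Noor Ferreira's interest in Orion Group plc, giving 25% + 45% = 70%.
Chain via Pinebrook Foods Inc. → Slate Shipping BV (R1): 40% × 30% × 40% = 4.8% of Summit Holdings Ltd.
Chain via Wildmere Manufacturing Inc. → Ashford Services GmbH (R1): 70% × 60% × 10% = 4.2% of Summit Holdings Ltd.
Chain via Orion Group plc → Redpoint Mining NL (R1): 70% × 30% × 20% = 4.2% of Summit Holdings Ltd.
Aggregating (R2): 4.8% + 4.2% + 4.2% = 13.2%.
13.2% exceeds the 10% threshold by 3.2 percentage points.

3.2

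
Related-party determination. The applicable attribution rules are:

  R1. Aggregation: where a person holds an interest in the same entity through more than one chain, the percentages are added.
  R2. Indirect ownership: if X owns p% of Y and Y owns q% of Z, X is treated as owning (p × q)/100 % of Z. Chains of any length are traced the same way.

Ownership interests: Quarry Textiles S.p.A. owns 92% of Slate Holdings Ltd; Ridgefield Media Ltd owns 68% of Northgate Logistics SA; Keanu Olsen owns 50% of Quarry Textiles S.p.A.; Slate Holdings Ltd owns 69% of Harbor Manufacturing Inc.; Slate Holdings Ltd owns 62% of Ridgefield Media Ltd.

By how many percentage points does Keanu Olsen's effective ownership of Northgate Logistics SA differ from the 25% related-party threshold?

5.6064

Chain via Quarry Textiles S.p.A. → Slate Holdings Ltd → Ridgefield Media Ltd (R2): 50% × 92% × 62% × 68% = 19.3936% of Northgate Logistics SA.
19.3936% falls short of the 25% threshold by 5.6064 percentage points.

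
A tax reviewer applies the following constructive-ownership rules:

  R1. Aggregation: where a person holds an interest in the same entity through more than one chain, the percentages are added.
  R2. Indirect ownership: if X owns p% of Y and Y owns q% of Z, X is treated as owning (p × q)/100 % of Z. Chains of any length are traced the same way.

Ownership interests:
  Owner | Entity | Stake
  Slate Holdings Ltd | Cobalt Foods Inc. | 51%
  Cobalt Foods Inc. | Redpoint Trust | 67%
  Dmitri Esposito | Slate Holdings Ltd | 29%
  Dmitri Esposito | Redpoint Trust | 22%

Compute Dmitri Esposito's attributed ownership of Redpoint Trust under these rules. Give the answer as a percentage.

Chain via Slate Holdings Ltd → Cobalt Foods Inc. (R2): 29% × 51% × 67% = 9.9093% of Redpoint Trust.
Direct interest in Redpoint Trust: 22%.
Aggregating (R1): 9.9093% + 22% = 31.9093%.

31.9093%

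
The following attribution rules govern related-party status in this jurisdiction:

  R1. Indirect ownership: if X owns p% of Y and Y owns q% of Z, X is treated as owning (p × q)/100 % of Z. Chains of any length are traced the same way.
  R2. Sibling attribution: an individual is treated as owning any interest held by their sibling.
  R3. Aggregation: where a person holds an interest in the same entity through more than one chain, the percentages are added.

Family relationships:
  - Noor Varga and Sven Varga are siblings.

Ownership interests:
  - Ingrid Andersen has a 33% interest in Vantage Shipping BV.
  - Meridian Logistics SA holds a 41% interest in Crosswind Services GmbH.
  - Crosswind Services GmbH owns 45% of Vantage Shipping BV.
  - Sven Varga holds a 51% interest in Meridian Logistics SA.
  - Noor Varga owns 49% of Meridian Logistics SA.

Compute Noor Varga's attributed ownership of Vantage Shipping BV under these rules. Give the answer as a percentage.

By sibling attribution (R2), Noor Varga is treated as also owning Sven Varga's interest in Meridian Logistics SA, giving 49% + 51% = 100%.
Chain via Meridian Logistics SA → Crosswind Services GmbH (R1): 100% × 41% × 45% = 18.45% of Vantage Shipping BV.

18.45%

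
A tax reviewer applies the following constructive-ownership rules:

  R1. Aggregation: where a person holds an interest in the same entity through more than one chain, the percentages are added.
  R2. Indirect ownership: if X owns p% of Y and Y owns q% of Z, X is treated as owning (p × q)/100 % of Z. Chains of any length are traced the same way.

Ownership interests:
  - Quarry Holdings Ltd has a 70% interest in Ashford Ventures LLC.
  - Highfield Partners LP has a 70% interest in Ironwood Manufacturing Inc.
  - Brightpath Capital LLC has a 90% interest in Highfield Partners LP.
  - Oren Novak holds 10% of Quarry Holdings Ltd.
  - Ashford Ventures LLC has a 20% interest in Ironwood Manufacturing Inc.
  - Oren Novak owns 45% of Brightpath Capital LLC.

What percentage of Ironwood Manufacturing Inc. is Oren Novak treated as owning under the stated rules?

29.75%

Chain via Brightpath Capital LLC → Highfield Partners LP (R2): 45% × 90% × 70% = 28.35% of Ironwood Manufacturing Inc.
Chain via Quarry Holdings Ltd → Ashford Ventures LLC (R2): 10% × 70% × 20% = 1.4% of Ironwood Manufacturing Inc.
Aggregating (R1): 28.35% + 1.4% = 29.75%.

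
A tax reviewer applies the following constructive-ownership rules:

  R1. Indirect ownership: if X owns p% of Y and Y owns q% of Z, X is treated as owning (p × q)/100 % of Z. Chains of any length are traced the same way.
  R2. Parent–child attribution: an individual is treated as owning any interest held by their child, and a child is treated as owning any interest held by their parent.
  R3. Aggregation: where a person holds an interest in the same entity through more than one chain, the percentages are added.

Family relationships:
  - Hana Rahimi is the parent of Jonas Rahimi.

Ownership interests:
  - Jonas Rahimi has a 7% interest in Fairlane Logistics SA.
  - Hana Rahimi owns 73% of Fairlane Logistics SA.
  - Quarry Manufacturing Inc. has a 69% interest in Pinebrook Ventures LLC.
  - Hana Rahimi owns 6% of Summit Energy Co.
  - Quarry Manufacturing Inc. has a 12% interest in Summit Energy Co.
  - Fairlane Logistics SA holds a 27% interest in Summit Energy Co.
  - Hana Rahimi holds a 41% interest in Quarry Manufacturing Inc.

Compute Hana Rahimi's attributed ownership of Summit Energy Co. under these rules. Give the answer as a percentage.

32.52%

By parent–child attribution (R2), Hana Rahimi is treated as also owning Jonas Rahimi's interest in Fairlane Logistics SA, giving 73% + 7% = 80%.
Chain via Quarry Manufacturing Inc. (R1): 41% × 12% = 4.92% of Summit Energy Co.
Chain via Fairlane Logistics SA (R1): 80% × 27% = 21.6% of Summit Energy Co.
Direct interest in Summit Energy Co: 6%.
Aggregating (R3): 4.92% + 21.6% + 6% = 32.52%.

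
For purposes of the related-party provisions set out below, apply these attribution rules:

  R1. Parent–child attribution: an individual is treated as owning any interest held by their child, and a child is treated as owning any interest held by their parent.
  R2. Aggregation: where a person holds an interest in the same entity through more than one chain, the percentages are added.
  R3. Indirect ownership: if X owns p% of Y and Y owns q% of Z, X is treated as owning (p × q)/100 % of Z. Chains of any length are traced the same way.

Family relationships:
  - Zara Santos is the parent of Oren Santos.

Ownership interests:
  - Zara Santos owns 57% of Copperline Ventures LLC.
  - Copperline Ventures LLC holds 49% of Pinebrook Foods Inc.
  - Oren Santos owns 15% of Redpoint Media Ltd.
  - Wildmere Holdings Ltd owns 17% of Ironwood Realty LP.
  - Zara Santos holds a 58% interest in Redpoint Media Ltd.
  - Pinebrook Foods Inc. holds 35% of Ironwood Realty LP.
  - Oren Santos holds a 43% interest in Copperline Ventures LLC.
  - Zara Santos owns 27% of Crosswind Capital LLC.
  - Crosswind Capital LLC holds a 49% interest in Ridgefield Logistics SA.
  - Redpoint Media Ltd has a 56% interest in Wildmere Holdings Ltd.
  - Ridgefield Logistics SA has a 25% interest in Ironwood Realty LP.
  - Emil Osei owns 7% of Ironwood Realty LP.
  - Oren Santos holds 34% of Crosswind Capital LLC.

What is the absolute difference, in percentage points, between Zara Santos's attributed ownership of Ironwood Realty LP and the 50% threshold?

18.4279

By parent–child attribution (R1), Zara Santos is treated as also owning Oren Santos's interest in Redpoint Media Ltd, giving 58% + 15% = 73%.
By parent–child attribution (R1), Zara Santos is treated as also owning Oren Santos's interest in Copperline Ventures LLC, giving 57% + 43% = 100%.
By parent–child attribution (R1), Zara Santos is treated as also owning Oren Santos's interest in Crosswind Capital LLC, giving 27% + 34% = 61%.
Chain via Redpoint Media Ltd → Wildmere Holdings Ltd (R3): 73% × 56% × 17% = 6.9496% of Ironwood Realty LP.
Chain via Copperline Ventures LLC → Pinebrook Foods Inc. (R3): 100% × 49% × 35% = 17.15% of Ironwood Realty LP.
Chain via Crosswind Capital LLC → Ridgefield Logistics SA (R3): 61% × 49% × 25% = 7.4725% of Ironwood Realty LP.
Aggregating (R2): 6.9496% + 17.15% + 7.4725% = 31.5721%.
31.5721% falls short of the 50% threshold by 18.4279 percentage points.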